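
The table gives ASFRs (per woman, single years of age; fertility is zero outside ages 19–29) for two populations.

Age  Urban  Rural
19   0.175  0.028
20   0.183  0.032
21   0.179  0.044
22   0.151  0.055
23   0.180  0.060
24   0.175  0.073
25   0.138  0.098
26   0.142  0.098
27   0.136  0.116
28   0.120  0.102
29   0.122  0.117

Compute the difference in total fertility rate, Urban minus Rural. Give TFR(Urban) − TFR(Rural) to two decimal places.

Urban:
  Sum of ASFRs = 0.175 + 0.183 + 0.179 + 0.151 + 0.180 + 0.175 + 0.138 + 0.142 + 0.136 + 0.120 + 0.122 = 1.701
  TFR = 1.701
Rural:
  Sum of ASFRs = 0.028 + 0.032 + 0.044 + 0.055 + 0.060 + 0.073 + 0.098 + 0.098 + 0.116 + 0.102 + 0.117 = 0.823
  TFR = 0.823
Difference = 1.701 − 0.823 = 0.878

0.88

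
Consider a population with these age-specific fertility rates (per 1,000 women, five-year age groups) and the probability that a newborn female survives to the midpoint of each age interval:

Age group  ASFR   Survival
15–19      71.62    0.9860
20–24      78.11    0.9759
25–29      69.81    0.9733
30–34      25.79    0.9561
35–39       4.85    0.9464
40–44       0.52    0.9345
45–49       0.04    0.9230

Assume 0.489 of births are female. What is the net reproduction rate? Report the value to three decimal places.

Proportion female at birth = 0.489.
Survival-weighted fertility by age (5·fₓ·Sₓ):
  15–19: 5 × 71.62/1000 × 0.9860 = 0.35309
  20–24: 5 × 78.11/1000 × 0.9759 = 0.38114
  25–29: 5 × 69.81/1000 × 0.9733 = 0.33973
  30–34: 5 × 25.79/1000 × 0.9561 = 0.12329
  35–39: 5 × 4.85/1000 × 0.9464 = 0.02295
  40–44: 5 × 0.52/1000 × 0.9345 = 0.00243
  45–49: 5 × 0.04/1000 × 0.9230 = 0.00018
Sum = 1.22281
NRR = 0.489 × 1.22281 = 0.59795

0.598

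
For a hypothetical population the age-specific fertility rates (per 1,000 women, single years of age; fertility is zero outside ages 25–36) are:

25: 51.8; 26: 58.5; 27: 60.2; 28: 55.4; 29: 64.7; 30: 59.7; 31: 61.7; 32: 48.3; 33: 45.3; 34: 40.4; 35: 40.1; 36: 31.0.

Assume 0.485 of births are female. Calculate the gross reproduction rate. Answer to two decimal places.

0.30

Proportion female at birth = 0.485.
Sum of ASFRs = 51.8 + 58.5 + 60.2 + 55.4 + 64.7 + 59.7 + 61.7 + 48.3 + 45.3 + 40.4 + 40.1 + 31.0 = 617.1
TFR = 617.1 / 1000 = 0.6171
GRR = 0.485 × 0.6171 = 0.29929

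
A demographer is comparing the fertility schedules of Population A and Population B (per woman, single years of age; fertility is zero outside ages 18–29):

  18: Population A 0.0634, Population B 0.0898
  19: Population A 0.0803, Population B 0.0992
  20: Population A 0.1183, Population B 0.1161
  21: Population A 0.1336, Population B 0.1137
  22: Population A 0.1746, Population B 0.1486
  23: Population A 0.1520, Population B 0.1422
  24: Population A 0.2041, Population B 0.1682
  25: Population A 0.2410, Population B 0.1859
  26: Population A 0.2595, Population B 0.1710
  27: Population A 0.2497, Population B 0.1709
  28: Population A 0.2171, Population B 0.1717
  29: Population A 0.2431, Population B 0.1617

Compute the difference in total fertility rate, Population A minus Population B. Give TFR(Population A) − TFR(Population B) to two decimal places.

Population A:
  Sum of ASFRs = 0.0634 + 0.0803 + 0.1183 + 0.1336 + 0.1746 + 0.1520 + 0.2041 + 0.2410 + 0.2595 + 0.2497 + 0.2171 + 0.2431 = 2.1367
  TFR = 2.1367
Population B:
  Sum of ASFRs = 0.0898 + 0.0992 + 0.1161 + 0.1137 + 0.1486 + 0.1422 + 0.1682 + 0.1859 + 0.1710 + 0.1709 + 0.1717 + 0.1617 = 1.7390
  TFR = 1.739
Difference = 2.1367 − 1.739 = 0.3977

0.40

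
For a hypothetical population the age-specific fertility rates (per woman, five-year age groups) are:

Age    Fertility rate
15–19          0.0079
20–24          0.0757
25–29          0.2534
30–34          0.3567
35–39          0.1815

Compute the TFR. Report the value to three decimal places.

4.376

Sum of ASFRs = 0.0079 + 0.0757 + 0.2534 + 0.3567 + 0.1815 = 0.8752
TFR = 5 × 0.8752 = 4.376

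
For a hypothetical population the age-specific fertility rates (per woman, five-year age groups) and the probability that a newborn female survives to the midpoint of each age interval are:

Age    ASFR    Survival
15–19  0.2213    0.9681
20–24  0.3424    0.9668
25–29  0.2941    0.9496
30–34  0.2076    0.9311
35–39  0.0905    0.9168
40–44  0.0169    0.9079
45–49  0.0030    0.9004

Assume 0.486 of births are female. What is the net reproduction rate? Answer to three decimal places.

2.719

Proportion female at birth = 0.486.
Survival-weighted fertility by age (5·fₓ·Sₓ):
  15–19: 5 × 0.2213 × 0.9681 = 1.07120
  20–24: 5 × 0.3424 × 0.9668 = 1.65516
  25–29: 5 × 0.2941 × 0.9496 = 1.39639
  30–34: 5 × 0.2076 × 0.9311 = 0.96648
  35–39: 5 × 0.0905 × 0.9168 = 0.41485
  40–44: 5 × 0.0169 × 0.9079 = 0.07672
  45–49: 5 × 0.0030 × 0.9004 = 0.01351
Sum = 5.59431
NRR = 0.486 × 5.59431 = 2.71883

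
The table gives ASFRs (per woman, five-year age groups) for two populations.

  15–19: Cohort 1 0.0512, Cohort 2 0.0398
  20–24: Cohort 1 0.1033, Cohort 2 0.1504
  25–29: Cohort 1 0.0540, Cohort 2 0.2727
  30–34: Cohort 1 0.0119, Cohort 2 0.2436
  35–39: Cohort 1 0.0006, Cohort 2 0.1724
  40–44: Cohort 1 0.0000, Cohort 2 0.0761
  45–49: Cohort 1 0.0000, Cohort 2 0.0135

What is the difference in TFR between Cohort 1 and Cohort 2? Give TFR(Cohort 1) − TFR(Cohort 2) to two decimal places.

-3.74

Cohort 1:
  Sum of ASFRs = 0.0512 + 0.1033 + 0.0540 + 0.0119 + 0.0006 + 0.0000 + 0.0000 = 0.2210
  TFR = 5 × 0.2210 = 1.105
Cohort 2:
  Sum of ASFRs = 0.0398 + 0.1504 + 0.2727 + 0.2436 + 0.1724 + 0.0761 + 0.0135 = 0.9685
  TFR = 5 × 0.9685 = 4.8425
Difference = 1.105 − 4.8425 = -3.7375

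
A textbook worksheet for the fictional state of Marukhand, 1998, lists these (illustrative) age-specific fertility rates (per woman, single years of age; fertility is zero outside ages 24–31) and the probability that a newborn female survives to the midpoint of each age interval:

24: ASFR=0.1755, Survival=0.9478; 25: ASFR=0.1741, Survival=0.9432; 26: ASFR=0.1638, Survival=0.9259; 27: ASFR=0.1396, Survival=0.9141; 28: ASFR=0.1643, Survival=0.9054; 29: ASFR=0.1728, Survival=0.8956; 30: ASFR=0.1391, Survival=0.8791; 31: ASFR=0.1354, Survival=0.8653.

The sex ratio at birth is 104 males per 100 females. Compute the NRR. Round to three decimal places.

Proportion female at birth = 100 / (100 + 104) = 0.49020.
Survival-weighted fertility by age (1·fₓ·Sₓ):
  24: 1 × 0.1755 × 0.9478 = 0.16634
  25: 1 × 0.1741 × 0.9432 = 0.16421
  26: 1 × 0.1638 × 0.9259 = 0.15166
  27: 1 × 0.1396 × 0.9141 = 0.12761
  28: 1 × 0.1643 × 0.9054 = 0.14876
  29: 1 × 0.1728 × 0.8956 = 0.15476
  30: 1 × 0.1391 × 0.8791 = 0.12228
  31: 1 × 0.1354 × 0.8653 = 0.11716
Sum = 1.15278
NRR = 0.49020 × 1.15278 = 0.56509

0.565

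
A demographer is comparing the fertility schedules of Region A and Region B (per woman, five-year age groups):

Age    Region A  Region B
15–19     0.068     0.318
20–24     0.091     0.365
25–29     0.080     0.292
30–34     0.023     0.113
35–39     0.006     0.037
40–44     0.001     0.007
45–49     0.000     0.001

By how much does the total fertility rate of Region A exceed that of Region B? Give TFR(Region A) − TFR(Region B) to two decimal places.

Region A:
  Sum of ASFRs = 0.068 + 0.091 + 0.080 + 0.023 + 0.006 + 0.001 + 0.000 = 0.269
  TFR = 5 × 0.269 = 1.345
Region B:
  Sum of ASFRs = 0.318 + 0.365 + 0.292 + 0.113 + 0.037 + 0.007 + 0.001 = 1.133
  TFR = 5 × 1.133 = 5.665
Difference = 1.345 − 5.665 = -4.32

-4.32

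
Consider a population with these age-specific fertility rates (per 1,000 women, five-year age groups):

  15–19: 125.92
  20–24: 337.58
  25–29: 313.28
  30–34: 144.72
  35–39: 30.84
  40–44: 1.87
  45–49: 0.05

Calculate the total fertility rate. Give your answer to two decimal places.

4.77

Sum of ASFRs = 125.92 + 337.58 + 313.28 + 144.72 + 30.84 + 1.87 + 0.05 = 954.26
TFR = 5 × 954.26 / 1000 = 4.7713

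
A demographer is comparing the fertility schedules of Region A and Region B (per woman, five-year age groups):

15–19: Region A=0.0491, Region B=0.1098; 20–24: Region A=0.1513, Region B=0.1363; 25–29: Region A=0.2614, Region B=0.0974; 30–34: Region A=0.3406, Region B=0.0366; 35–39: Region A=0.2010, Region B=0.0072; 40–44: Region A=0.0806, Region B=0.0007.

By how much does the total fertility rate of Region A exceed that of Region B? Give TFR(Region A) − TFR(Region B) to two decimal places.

3.48

Region A:
  Sum of ASFRs = 0.0491 + 0.1513 + 0.2614 + 0.3406 + 0.2010 + 0.0806 = 1.0840
  TFR = 5 × 1.0840 = 5.42
Region B:
  Sum of ASFRs = 0.1098 + 0.1363 + 0.0974 + 0.0366 + 0.0072 + 0.0007 = 0.3880
  TFR = 5 × 0.3880 = 1.94
Difference = 5.42 − 1.94 = 3.48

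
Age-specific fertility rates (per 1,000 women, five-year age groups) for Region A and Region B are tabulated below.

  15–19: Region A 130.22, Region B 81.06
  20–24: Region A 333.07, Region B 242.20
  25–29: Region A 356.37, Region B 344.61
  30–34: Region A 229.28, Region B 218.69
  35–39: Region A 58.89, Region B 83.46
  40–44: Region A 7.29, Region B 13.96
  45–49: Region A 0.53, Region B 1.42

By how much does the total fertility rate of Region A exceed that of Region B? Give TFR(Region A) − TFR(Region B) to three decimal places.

0.651

Region A:
  Sum of ASFRs = 130.22 + 333.07 + 356.37 + 229.28 + 58.89 + 7.29 + 0.53 = 1115.65
  TFR = 5 × 1115.65 / 1000 = 5.57825
Region B:
  Sum of ASFRs = 81.06 + 242.20 + 344.61 + 218.69 + 83.46 + 13.96 + 1.42 = 985.40
  TFR = 5 × 985.40 / 1000 = 4.927
Difference = 5.57825 − 4.927 = 0.65125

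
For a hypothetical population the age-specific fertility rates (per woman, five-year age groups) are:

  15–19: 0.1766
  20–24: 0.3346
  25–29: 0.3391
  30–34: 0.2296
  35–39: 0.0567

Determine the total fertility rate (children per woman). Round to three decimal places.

5.683

Sum of ASFRs = 0.1766 + 0.3346 + 0.3391 + 0.2296 + 0.0567 = 1.1366
TFR = 5 × 1.1366 = 5.683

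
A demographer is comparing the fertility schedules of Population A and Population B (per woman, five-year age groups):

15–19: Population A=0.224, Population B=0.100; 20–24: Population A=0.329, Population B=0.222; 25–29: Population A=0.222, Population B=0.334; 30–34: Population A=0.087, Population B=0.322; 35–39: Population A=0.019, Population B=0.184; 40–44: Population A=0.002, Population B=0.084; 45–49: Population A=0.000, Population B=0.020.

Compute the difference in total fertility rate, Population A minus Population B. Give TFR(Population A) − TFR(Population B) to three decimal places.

-1.915

Population A:
  Sum of ASFRs = 0.224 + 0.329 + 0.222 + 0.087 + 0.019 + 0.002 + 0.000 = 0.883
  TFR = 5 × 0.883 = 4.415
Population B:
  Sum of ASFRs = 0.100 + 0.222 + 0.334 + 0.322 + 0.184 + 0.084 + 0.020 = 1.266
  TFR = 5 × 1.266 = 6.33
Difference = 4.415 − 6.33 = -1.915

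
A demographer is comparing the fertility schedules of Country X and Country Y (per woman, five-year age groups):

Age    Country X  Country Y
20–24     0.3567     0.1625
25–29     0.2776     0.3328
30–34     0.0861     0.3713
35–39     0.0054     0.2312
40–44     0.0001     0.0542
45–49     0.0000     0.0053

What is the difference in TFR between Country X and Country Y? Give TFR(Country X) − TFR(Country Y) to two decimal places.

Country X:
  Sum of ASFRs = 0.3567 + 0.2776 + 0.0861 + 0.0054 + 0.0001 + 0.0000 = 0.7259
  TFR = 5 × 0.7259 = 3.6295
Country Y:
  Sum of ASFRs = 0.1625 + 0.3328 + 0.3713 + 0.2312 + 0.0542 + 0.0053 = 1.1573
  TFR = 5 × 1.1573 = 5.7865
Difference = 3.6295 − 5.7865 = -2.157

-2.16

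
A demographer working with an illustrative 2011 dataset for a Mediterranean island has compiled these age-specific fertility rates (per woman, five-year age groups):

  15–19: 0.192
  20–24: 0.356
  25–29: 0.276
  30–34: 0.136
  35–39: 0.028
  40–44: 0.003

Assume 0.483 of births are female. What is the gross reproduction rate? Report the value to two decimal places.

Proportion female at birth = 0.483.
Sum of ASFRs = 0.192 + 0.356 + 0.276 + 0.136 + 0.028 + 0.003 = 0.991
TFR = 5 × 0.991 = 4.955
GRR = 0.483 × 4.955 = 2.39327

2.39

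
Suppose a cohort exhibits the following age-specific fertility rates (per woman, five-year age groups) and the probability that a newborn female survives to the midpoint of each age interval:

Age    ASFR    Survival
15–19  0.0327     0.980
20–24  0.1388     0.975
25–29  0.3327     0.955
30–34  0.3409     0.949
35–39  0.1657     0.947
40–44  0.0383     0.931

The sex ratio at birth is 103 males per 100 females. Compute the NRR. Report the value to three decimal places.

2.466

Proportion female at birth = 100 / (100 + 103) = 0.49261.
Each age group contributes 5 × ASFR × survival:
  15–19: 5 × 0.0327 × 0.980 = 0.16023
  20–24: 5 × 0.1388 × 0.975 = 0.67665
  25–29: 5 × 0.3327 × 0.955 = 1.58864
  30–34: 5 × 0.3409 × 0.949 = 1.61757
  35–39: 5 × 0.1657 × 0.947 = 0.78459
  40–44: 5 × 0.0383 × 0.931 = 0.17829
Sum = 5.00597
NRR = 0.49261 × 5.00597 = 2.46599
An NRR exceeding 1 indicates intrinsic growth under these rates.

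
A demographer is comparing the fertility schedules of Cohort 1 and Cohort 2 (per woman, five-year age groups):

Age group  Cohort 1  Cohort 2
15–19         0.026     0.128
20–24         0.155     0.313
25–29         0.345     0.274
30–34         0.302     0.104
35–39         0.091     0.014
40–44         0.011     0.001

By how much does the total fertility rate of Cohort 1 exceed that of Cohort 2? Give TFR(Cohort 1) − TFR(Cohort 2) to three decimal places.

Cohort 1:
  Sum of ASFRs = 0.026 + 0.155 + 0.345 + 0.302 + 0.091 + 0.011 = 0.930
  TFR = 5 × 0.930 = 4.65
Cohort 2:
  Sum of ASFRs = 0.128 + 0.313 + 0.274 + 0.104 + 0.014 + 0.001 = 0.834
  TFR = 5 × 0.834 = 4.17
Difference = 4.65 − 4.17 = 0.48

0.480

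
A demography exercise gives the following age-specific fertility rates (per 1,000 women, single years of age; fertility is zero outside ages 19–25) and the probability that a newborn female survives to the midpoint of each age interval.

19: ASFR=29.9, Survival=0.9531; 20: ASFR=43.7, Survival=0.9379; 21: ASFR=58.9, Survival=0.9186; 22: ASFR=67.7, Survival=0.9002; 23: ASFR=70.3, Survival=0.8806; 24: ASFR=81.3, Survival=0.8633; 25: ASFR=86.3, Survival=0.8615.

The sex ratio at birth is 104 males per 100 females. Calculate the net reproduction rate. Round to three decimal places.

0.192

Proportion female at birth = 100 / (100 + 104) = 0.49020.
Per-age-group product (1 × ASFR × survival probability):
  19: 1 × 29.9/1000 × 0.9531 = 0.02850
  20: 1 × 43.7/1000 × 0.9379 = 0.04099
  21: 1 × 58.9/1000 × 0.9186 = 0.05411
  22: 1 × 67.7/1000 × 0.9002 = 0.06094
  23: 1 × 70.3/1000 × 0.8806 = 0.06191
  24: 1 × 81.3/1000 × 0.8633 = 0.07019
  25: 1 × 86.3/1000 × 0.8615 = 0.07435
Sum = 0.39099
NRR = 0.49020 × 0.39099 = 0.19166
NRR < 1, so the cohort does not fully replace itself.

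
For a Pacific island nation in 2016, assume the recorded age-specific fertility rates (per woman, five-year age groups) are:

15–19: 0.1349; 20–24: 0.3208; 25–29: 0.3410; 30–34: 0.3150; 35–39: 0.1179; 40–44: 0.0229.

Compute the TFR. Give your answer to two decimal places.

Sum of ASFRs = 0.1349 + 0.3208 + 0.3410 + 0.3150 + 0.1179 + 0.0229 = 1.2525
TFR = 5 × 1.2525 = 6.2625

6.26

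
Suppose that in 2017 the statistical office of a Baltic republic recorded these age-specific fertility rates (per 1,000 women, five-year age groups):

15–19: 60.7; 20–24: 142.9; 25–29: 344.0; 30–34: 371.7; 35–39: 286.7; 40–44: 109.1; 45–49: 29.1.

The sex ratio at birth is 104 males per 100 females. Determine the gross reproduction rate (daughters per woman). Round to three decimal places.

3.295

Proportion female at birth = 100 / (100 + 104) = 0.49020.
Sum of ASFRs = 60.7 + 142.9 + 344.0 + 371.7 + 286.7 + 109.1 + 29.1 = 1344.2
TFR = 5 × 1344.2 / 1000 = 6.721
GRR = 0.49020 × 6.721 = 3.29463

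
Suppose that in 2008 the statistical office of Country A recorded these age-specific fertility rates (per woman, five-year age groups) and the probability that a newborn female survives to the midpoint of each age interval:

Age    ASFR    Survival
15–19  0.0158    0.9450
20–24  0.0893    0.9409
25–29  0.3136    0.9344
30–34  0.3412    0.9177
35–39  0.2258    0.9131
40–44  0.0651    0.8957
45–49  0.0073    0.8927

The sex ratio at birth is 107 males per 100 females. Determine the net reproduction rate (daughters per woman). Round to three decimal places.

2.358

Proportion female at birth = 100 / (100 + 107) = 0.48309.
Weighting each age-specific rate by interval width and survival:
  15–19: 5 × 0.0158 × 0.9450 = 0.07466
  20–24: 5 × 0.0893 × 0.9409 = 0.42011
  25–29: 5 × 0.3136 × 0.9344 = 1.46514
  30–34: 5 × 0.3412 × 0.9177 = 1.56560
  35–39: 5 × 0.2258 × 0.9131 = 1.03089
  40–44: 5 × 0.0651 × 0.8957 = 0.29155
  45–49: 5 × 0.0073 × 0.8927 = 0.03258
Sum = 4.88053
NRR = 0.48309 × 4.88053 = 2.35774
An NRR exceeding 1 indicates intrinsic growth under these rates.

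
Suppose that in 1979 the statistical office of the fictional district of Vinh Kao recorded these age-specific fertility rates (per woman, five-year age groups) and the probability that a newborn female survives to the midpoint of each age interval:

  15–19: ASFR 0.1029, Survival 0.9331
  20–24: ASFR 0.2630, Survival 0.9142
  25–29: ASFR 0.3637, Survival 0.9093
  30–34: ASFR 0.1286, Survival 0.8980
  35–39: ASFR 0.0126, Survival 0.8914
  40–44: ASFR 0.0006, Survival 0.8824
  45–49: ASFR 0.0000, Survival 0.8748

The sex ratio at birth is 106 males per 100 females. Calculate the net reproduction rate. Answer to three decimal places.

Proportion female at birth = 100 / (100 + 106) = 0.48544.
Per-age-group product (5 × ASFR × survival probability):
  15–19: 5 × 0.1029 × 0.9331 = 0.48008
  20–24: 5 × 0.2630 × 0.9142 = 1.20217
  25–29: 5 × 0.3637 × 0.9093 = 1.65356
  30–34: 5 × 0.1286 × 0.8980 = 0.57741
  35–39: 5 × 0.0126 × 0.8914 = 0.05616
  40–44: 5 × 0.0006 × 0.8824 = 0.00265
  45–49: 5 × 0.0000 × 0.8748 = 0.00000
Sum = 3.97203
NRR = 0.48544 × 3.97203 = 1.92818
With NRR above 1 the population is above replacement fertility.

1.928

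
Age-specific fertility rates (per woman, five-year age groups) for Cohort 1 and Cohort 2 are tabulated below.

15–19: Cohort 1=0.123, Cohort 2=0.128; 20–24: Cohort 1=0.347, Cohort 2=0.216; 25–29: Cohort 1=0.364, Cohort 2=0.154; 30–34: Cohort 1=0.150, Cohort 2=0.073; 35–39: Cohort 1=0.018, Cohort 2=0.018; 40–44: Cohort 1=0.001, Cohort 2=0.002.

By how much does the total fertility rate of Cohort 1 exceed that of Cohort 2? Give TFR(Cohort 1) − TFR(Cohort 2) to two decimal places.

2.06

Cohort 1:
  Sum of ASFRs = 0.123 + 0.347 + 0.364 + 0.150 + 0.018 + 0.001 = 1.003
  TFR = 5 × 1.003 = 5.015
Cohort 2:
  Sum of ASFRs = 0.128 + 0.216 + 0.154 + 0.073 + 0.018 + 0.002 = 0.591
  TFR = 5 × 0.591 = 2.955
Difference = 5.015 − 2.955 = 2.06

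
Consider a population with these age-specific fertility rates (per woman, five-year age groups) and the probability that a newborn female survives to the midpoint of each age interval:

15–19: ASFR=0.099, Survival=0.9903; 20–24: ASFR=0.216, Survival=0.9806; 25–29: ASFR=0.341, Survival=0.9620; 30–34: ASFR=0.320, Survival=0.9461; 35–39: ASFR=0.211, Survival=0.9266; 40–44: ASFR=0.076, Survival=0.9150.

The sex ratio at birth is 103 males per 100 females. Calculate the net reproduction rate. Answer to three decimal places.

2.970

Proportion female at birth = 100 / (100 + 103) = 0.49261.
Each age group contributes 5 × ASFR × survival:
  15–19: 5 × 0.099 × 0.9903 = 0.49020
  20–24: 5 × 0.216 × 0.9806 = 1.05905
  25–29: 5 × 0.341 × 0.9620 = 1.64021
  30–34: 5 × 0.320 × 0.9461 = 1.51376
  35–39: 5 × 0.211 × 0.9266 = 0.97756
  40–44: 5 × 0.076 × 0.9150 = 0.34770
Sum = 6.02848
NRR = 0.49261 × 6.02848 = 2.96969
An NRR exceeding 1 indicates intrinsic growth under these rates.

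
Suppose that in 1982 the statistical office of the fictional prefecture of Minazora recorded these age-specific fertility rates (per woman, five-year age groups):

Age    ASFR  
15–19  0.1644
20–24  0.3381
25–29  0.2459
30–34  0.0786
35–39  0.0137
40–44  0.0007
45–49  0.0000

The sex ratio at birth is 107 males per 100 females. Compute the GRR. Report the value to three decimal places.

Proportion female at birth = 100 / (100 + 107) = 0.48309.
Sum of ASFRs = 0.1644 + 0.3381 + 0.2459 + 0.0786 + 0.0137 + 0.0007 + 0.0000 = 0.8414
TFR = 5 × 0.8414 = 4.207
GRR = 0.48309 × 4.207 = 2.03236

2.032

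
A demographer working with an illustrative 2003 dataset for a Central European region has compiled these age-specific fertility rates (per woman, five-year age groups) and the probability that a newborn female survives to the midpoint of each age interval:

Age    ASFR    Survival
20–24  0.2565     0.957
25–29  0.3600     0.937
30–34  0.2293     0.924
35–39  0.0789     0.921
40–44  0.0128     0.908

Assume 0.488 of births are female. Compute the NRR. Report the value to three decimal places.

2.145

Proportion female at birth = 0.488.
Each age group contributes 5 × ASFR × survival:
  20–24: 5 × 0.2565 × 0.957 = 1.22735
  25–29: 5 × 0.3600 × 0.937 = 1.68660
  30–34: 5 × 0.2293 × 0.924 = 1.05937
  35–39: 5 × 0.0789 × 0.921 = 0.36333
  40–44: 5 × 0.0128 × 0.908 = 0.05811
Sum = 4.39476
NRR = 0.488 × 4.39476 = 2.14464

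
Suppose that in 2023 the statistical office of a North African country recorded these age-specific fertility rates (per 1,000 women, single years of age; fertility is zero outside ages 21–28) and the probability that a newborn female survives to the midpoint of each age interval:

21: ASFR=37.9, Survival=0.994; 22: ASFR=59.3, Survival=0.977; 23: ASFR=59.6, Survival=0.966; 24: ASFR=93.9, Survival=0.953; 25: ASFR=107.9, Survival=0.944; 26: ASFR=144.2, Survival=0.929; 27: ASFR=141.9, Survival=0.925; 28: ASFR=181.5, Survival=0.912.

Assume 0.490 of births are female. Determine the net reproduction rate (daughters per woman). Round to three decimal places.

Proportion female at birth = 0.490.
Weighting each age-specific rate by interval width and survival:
  21: 1 × 37.9/1000 × 0.994 = 0.03767
  22: 1 × 59.3/1000 × 0.977 = 0.05794
  23: 1 × 59.6/1000 × 0.966 = 0.05757
  24: 1 × 93.9/1000 × 0.953 = 0.08949
  25: 1 × 107.9/1000 × 0.944 = 0.10186
  26: 1 × 144.2/1000 × 0.929 = 0.13396
  27: 1 × 141.9/1000 × 0.925 = 0.13126
  28: 1 × 181.5/1000 × 0.912 = 0.16553
Sum = 0.77528
NRR = 0.490 × 0.77528 = 0.37989

0.380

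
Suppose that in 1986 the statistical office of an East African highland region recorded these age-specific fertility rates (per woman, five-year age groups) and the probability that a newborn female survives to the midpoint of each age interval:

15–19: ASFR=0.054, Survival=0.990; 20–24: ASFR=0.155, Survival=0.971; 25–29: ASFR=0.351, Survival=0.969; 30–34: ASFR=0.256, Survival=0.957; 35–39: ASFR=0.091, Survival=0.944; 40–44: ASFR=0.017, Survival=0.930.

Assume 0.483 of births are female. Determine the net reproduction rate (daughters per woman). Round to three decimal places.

2.151

Proportion female at birth = 0.483.
Per-age-group product (5 × ASFR × survival probability):
  15–19: 5 × 0.054 × 0.990 = 0.26730
  20–24: 5 × 0.155 × 0.971 = 0.75253
  25–29: 5 × 0.351 × 0.969 = 1.70060
  30–34: 5 × 0.256 × 0.957 = 1.22496
  35–39: 5 × 0.091 × 0.944 = 0.42952
  40–44: 5 × 0.017 × 0.930 = 0.07905
Sum = 4.45396
NRR = 0.483 × 4.45396 = 2.15126
NRR > 1, so each generation more than replaces itself.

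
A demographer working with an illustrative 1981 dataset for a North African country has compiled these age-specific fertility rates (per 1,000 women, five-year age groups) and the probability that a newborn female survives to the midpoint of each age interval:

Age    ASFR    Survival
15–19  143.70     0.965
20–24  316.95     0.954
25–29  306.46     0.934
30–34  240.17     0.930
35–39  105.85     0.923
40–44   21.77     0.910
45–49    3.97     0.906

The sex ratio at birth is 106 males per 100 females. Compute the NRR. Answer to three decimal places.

2.601

Proportion female at birth = 100 / (100 + 106) = 0.48544.
Weighting each age-specific rate by interval width and survival:
  15–19: 5 × 143.70/1000 × 0.965 = 0.69335
  20–24: 5 × 316.95/1000 × 0.954 = 1.51185
  25–29: 5 × 306.46/1000 × 0.934 = 1.43117
  30–34: 5 × 240.17/1000 × 0.930 = 1.11679
  35–39: 5 × 105.85/1000 × 0.923 = 0.48850
  40–44: 5 × 21.77/1000 × 0.910 = 0.09905
  45–49: 5 × 3.97/1000 × 0.906 = 0.01798
Sum = 5.35869
NRR = 0.48544 × 5.35869 = 2.60132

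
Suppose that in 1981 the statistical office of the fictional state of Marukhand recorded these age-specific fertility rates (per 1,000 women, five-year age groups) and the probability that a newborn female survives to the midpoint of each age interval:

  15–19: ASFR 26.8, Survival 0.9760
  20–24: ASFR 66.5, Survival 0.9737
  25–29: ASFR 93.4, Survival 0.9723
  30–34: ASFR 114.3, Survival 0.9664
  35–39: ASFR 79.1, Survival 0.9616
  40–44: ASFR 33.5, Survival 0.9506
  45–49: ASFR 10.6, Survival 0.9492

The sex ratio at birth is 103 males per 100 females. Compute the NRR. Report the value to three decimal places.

Proportion female at birth = 100 / (100 + 103) = 0.49261.
Weighting each age-specific rate by interval width and survival:
  15–19: 5 × 26.8/1000 × 0.9760 = 0.13078
  20–24: 5 × 66.5/1000 × 0.9737 = 0.32376
  25–29: 5 × 93.4/1000 × 0.9723 = 0.45406
  30–34: 5 × 114.3/1000 × 0.9664 = 0.55230
  35–39: 5 × 79.1/1000 × 0.9616 = 0.38031
  40–44: 5 × 33.5/1000 × 0.9506 = 0.15923
  45–49: 5 × 10.6/1000 × 0.9492 = 0.05031
Sum = 2.05075
NRR = 0.49261 × 2.05075 = 1.01022

1.010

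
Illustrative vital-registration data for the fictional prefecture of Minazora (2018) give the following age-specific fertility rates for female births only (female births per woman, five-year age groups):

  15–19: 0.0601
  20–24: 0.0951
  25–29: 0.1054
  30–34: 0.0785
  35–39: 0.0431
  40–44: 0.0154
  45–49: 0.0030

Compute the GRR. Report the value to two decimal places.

Sum of female ASFRs = 0.0601 + 0.0951 + 0.1054 + 0.0785 + 0.0431 + 0.0154 + 0.0030 = 0.4006
GRR = 5 × 0.4006 = 2.003

2.00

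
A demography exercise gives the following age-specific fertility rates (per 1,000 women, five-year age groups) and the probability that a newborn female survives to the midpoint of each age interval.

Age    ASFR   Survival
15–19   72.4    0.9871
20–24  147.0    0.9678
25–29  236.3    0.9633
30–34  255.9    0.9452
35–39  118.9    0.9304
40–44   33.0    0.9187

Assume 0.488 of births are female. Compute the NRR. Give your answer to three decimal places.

Proportion female at birth = 0.488.
Each age group contributes 5 × ASFR × survival:
  15–19: 5 × 72.4/1000 × 0.9871 = 0.35733
  20–24: 5 × 147.0/1000 × 0.9678 = 0.71133
  25–29: 5 × 236.3/1000 × 0.9633 = 1.13814
  30–34: 5 × 255.9/1000 × 0.9452 = 1.20938
  35–39: 5 × 118.9/1000 × 0.9304 = 0.55312
  40–44: 5 × 33.0/1000 × 0.9187 = 0.15159
Sum = 4.12089
NRR = 0.488 × 4.12089 = 2.01099

2.011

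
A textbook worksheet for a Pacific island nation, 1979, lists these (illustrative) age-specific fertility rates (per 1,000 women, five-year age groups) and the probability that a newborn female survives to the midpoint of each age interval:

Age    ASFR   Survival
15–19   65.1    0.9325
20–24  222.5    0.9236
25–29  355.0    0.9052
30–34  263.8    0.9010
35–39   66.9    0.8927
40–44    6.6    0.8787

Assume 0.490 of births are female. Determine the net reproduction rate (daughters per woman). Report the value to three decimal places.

2.182

Proportion female at birth = 0.490.
Weighting each age-specific rate by interval width and survival:
  15–19: 5 × 65.1/1000 × 0.9325 = 0.30353
  20–24: 5 × 222.5/1000 × 0.9236 = 1.02751
  25–29: 5 × 355.0/1000 × 0.9052 = 1.60673
  30–34: 5 × 263.8/1000 × 0.9010 = 1.18842
  35–39: 5 × 66.9/1000 × 0.8927 = 0.29861
  40–44: 5 × 6.6/1000 × 0.8787 = 0.02900
Sum = 4.45380
NRR = 0.490 × 4.45380 = 2.18236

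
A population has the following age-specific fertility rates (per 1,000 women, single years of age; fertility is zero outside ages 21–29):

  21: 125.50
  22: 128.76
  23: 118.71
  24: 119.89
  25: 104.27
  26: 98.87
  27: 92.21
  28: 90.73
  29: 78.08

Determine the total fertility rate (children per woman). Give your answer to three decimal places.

Sum of ASFRs = 125.50 + 128.76 + 118.71 + 119.89 + 104.27 + 98.87 + 92.21 + 90.73 + 78.08 = 957.02
TFR = 957.02 / 1000 = 0.95702

0.957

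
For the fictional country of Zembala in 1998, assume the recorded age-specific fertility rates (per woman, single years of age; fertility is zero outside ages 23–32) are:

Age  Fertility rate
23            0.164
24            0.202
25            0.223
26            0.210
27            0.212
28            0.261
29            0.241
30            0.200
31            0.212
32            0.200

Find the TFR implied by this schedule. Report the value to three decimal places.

2.125

Sum of ASFRs = 0.164 + 0.202 + 0.223 + 0.210 + 0.212 + 0.261 + 0.241 + 0.200 + 0.212 + 0.200 = 2.125
TFR = 2.125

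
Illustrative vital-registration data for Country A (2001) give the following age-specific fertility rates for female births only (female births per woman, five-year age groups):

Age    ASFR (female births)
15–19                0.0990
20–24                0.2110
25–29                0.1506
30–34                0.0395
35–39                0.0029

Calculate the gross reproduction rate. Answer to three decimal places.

2.515

Sum of female ASFRs = 0.0990 + 0.2110 + 0.1506 + 0.0395 + 0.0029 = 0.5030
GRR = 5 × 0.5030 = 2.515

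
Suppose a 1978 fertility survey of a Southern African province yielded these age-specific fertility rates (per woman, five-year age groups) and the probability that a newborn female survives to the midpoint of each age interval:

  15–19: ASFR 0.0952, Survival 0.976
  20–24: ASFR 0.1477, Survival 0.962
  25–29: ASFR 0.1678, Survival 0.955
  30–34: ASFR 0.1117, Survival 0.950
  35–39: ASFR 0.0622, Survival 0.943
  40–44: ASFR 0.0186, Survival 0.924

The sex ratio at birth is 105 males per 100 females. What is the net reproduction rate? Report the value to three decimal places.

Proportion female at birth = 100 / (100 + 105) = 0.48780.
Per-age-group product (5 × ASFR × survival probability):
  15–19: 5 × 0.0952 × 0.976 = 0.46458
  20–24: 5 × 0.1477 × 0.962 = 0.71044
  25–29: 5 × 0.1678 × 0.955 = 0.80125
  30–34: 5 × 0.1117 × 0.950 = 0.53058
  35–39: 5 × 0.0622 × 0.943 = 0.29327
  40–44: 5 × 0.0186 × 0.924 = 0.08593
Sum = 2.88605
NRR = 0.48780 × 2.88605 = 1.40782

1.408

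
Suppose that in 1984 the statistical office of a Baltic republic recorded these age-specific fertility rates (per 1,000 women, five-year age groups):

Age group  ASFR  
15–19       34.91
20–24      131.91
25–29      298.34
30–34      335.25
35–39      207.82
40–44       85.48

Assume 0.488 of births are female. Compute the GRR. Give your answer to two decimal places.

Proportion female at birth = 0.488.
Sum of ASFRs = 34.91 + 131.91 + 298.34 + 335.25 + 207.82 + 85.48 = 1093.71
TFR = 5 × 1093.71 / 1000 = 5.46855
GRR = 0.488 × 5.46855 = 2.66865

2.67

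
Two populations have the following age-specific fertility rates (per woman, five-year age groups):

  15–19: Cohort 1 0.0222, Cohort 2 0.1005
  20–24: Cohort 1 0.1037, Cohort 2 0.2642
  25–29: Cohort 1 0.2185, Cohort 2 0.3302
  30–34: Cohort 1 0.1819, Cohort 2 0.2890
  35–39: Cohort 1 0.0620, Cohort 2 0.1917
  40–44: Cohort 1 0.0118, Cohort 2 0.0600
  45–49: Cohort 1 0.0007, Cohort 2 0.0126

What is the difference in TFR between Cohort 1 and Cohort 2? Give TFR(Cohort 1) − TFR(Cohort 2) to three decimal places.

Cohort 1:
  Sum of ASFRs = 0.0222 + 0.1037 + 0.2185 + 0.1819 + 0.0620 + 0.0118 + 0.0007 = 0.6008
  TFR = 5 × 0.6008 = 3.004
Cohort 2:
  Sum of ASFRs = 0.1005 + 0.2642 + 0.3302 + 0.2890 + 0.1917 + 0.0600 + 0.0126 = 1.2482
  TFR = 5 × 1.2482 = 6.241
Difference = 3.004 − 6.241 = -3.237

-3.237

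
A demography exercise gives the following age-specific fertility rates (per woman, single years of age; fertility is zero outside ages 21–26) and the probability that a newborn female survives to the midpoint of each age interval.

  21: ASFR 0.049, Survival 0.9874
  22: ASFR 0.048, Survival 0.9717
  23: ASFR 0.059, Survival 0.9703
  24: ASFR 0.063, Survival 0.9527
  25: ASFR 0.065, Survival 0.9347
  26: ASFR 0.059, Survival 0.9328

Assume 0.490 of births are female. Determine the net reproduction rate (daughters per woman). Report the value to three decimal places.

Proportion female at birth = 0.490.
Weighting each age-specific rate by interval width and survival:
  21: 1 × 0.049 × 0.9874 = 0.04838
  22: 1 × 0.048 × 0.9717 = 0.04664
  23: 1 × 0.059 × 0.9703 = 0.05725
  24: 1 × 0.063 × 0.9527 = 0.06002
  25: 1 × 0.065 × 0.9347 = 0.06076
  26: 1 × 0.059 × 0.9328 = 0.05504
Sum = 0.32809
NRR = 0.490 × 0.32809 = 0.16076
An NRR under 1 implies long-run decline under these rates.

0.161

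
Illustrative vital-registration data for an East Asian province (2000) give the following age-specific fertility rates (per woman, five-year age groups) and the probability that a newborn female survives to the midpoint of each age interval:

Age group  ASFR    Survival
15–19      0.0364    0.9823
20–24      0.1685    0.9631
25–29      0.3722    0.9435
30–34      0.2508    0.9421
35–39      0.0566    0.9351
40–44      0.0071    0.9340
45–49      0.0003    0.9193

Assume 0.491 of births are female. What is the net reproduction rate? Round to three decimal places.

2.075

Proportion female at birth = 0.491.
Survival-weighted fertility by age (5·fₓ·Sₓ):
  15–19: 5 × 0.0364 × 0.9823 = 0.17878
  20–24: 5 × 0.1685 × 0.9631 = 0.81141
  25–29: 5 × 0.3722 × 0.9435 = 1.75585
  30–34: 5 × 0.2508 × 0.9421 = 1.18139
  35–39: 5 × 0.0566 × 0.9351 = 0.26463
  40–44: 5 × 0.0071 × 0.9340 = 0.03316
  45–49: 5 × 0.0003 × 0.9193 = 0.00138
Sum = 4.22660
NRR = 0.491 × 4.22660 = 2.07526
An NRR exceeding 1 indicates intrinsic growth under these rates.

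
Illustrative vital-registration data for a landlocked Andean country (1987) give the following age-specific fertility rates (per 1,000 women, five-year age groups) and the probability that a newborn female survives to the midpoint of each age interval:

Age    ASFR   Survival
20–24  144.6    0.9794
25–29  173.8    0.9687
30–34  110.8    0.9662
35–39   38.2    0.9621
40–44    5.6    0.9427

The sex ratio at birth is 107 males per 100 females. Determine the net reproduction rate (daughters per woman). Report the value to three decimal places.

Proportion female at birth = 100 / (100 + 107) = 0.48309.
Each age group contributes 5 × ASFR × survival:
  20–24: 5 × 144.6/1000 × 0.9794 = 0.70811
  25–29: 5 × 173.8/1000 × 0.9687 = 0.84180
  30–34: 5 × 110.8/1000 × 0.9662 = 0.53527
  35–39: 5 × 38.2/1000 × 0.9621 = 0.18376
  40–44: 5 × 5.6/1000 × 0.9427 = 0.02640
Sum = 2.29534
NRR = 0.48309 × 2.29534 = 1.10886
An NRR exceeding 1 indicates intrinsic growth under these rates.

1.109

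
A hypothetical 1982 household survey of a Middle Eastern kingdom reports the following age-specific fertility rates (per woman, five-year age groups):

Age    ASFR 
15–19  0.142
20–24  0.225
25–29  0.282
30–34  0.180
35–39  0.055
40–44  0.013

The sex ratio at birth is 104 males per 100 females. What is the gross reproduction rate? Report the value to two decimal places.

2.20

Proportion female at birth = 100 / (100 + 104) = 0.49020.
Sum of ASFRs = 0.142 + 0.225 + 0.282 + 0.180 + 0.055 + 0.013 = 0.897
TFR = 5 × 0.897 = 4.485
GRR = 0.49020 × 4.485 = 2.19855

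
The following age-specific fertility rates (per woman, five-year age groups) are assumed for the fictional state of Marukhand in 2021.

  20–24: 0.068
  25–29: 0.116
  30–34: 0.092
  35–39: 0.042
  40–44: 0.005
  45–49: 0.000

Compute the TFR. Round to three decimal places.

Sum of ASFRs = 0.068 + 0.116 + 0.092 + 0.042 + 0.005 + 0.000 = 0.323
TFR = 5 × 0.323 = 1.615

1.615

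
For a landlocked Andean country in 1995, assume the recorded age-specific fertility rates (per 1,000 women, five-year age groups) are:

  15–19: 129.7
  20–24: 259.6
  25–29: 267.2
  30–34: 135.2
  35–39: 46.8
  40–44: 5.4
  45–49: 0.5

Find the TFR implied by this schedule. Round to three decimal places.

4.222

Sum of ASFRs = 129.7 + 259.6 + 267.2 + 135.2 + 46.8 + 5.4 + 0.5 = 844.4
TFR = 5 × 844.4 / 1000 = 4.222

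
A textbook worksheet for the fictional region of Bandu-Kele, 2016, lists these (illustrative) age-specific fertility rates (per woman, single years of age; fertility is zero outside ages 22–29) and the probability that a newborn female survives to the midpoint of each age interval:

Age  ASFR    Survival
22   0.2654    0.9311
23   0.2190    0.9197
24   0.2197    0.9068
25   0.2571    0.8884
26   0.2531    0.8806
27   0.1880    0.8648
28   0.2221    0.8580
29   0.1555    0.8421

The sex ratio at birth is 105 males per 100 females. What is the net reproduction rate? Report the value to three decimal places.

Proportion female at birth = 100 / (100 + 105) = 0.48780.
Weighting each age-specific rate by interval width and survival:
  22: 1 × 0.2654 × 0.9311 = 0.24711
  23: 1 × 0.2190 × 0.9197 = 0.20141
  24: 1 × 0.2197 × 0.9068 = 0.19922
  25: 1 × 0.2571 × 0.8884 = 0.22841
  26: 1 × 0.2531 × 0.8806 = 0.22288
  27: 1 × 0.1880 × 0.8648 = 0.16258
  28: 1 × 0.2221 × 0.8580 = 0.19056
  29: 1 × 0.1555 × 0.8421 = 0.13095
Sum = 1.58312
NRR = 0.48780 × 1.58312 = 0.77225

0.772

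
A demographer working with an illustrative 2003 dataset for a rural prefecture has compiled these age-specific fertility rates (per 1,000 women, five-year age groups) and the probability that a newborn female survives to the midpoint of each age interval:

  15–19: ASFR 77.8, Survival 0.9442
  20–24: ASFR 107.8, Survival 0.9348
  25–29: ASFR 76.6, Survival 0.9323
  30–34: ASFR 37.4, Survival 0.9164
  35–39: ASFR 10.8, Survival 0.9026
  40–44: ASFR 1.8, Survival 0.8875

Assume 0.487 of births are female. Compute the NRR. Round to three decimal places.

0.709

Proportion female at birth = 0.487.
Each age group contributes 5 × ASFR × survival:
  15–19: 5 × 77.8/1000 × 0.9442 = 0.36729
  20–24: 5 × 107.8/1000 × 0.9348 = 0.50386
  25–29: 5 × 76.6/1000 × 0.9323 = 0.35707
  30–34: 5 × 37.4/1000 × 0.9164 = 0.17137
  35–39: 5 × 10.8/1000 × 0.9026 = 0.04874
  40–44: 5 × 1.8/1000 × 0.8875 = 0.00799
Sum = 1.45632
NRR = 0.487 × 1.45632 = 0.70923
An NRR under 1 implies long-run decline under these rates.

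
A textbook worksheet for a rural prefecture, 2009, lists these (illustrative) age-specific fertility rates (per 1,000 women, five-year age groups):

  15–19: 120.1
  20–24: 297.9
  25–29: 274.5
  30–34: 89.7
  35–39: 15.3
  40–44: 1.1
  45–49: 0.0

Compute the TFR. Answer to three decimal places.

3.993

Sum of ASFRs = 120.1 + 297.9 + 274.5 + 89.7 + 15.3 + 1.1 + 0.0 = 798.6
TFR = 5 × 798.6 / 1000 = 3.993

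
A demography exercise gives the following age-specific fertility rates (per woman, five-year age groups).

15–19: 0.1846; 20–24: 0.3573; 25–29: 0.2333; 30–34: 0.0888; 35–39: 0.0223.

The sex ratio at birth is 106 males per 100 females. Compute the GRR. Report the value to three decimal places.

2.151

Proportion female at birth = 100 / (100 + 106) = 0.48544.
Sum of ASFRs = 0.1846 + 0.3573 + 0.2333 + 0.0888 + 0.0223 = 0.8863
TFR = 5 × 0.8863 = 4.4315
GRR = 0.48544 × 4.4315 = 2.15123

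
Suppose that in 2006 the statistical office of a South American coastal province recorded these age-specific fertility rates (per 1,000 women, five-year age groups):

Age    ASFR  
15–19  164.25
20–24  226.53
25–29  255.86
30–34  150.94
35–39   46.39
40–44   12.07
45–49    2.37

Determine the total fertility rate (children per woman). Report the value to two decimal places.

4.29

Sum of ASFRs = 164.25 + 226.53 + 255.86 + 150.94 + 46.39 + 12.07 + 2.37 = 858.41
TFR = 5 × 858.41 / 1000 = 4.29205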